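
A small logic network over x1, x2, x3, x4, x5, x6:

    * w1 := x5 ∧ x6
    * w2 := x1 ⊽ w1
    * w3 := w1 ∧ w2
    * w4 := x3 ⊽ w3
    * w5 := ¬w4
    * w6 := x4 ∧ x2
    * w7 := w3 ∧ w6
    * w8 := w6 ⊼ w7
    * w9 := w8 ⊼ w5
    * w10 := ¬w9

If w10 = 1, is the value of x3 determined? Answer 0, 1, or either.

1

w10 = ¬w9 must be 1, so w9 = 0.
Every assignment with w10 = 1 has x3 = 1; there are 32 such assignment(s).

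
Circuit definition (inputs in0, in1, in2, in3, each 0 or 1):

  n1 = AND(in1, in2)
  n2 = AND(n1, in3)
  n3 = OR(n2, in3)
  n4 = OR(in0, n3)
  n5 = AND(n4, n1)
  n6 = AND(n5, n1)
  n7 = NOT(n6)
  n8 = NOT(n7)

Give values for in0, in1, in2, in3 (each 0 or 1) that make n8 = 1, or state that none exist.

in0=1, in1=1, in2=1, in3=0

n8 = NOT(n7) must be 1, so n7 = 0.
n7 = NOT(n6) must be 0, so n6 = 1.
n6 = AND(n5, n1) must be 1, so both n5 = 1 and n1 = 1.
Check with in0=1, in1=1, in2=1, in3=0:
n1 = AND(in1, in2) = AND(1, 1) = 1
n2 = AND(n1, in3) = AND(1, 0) = 0
n3 = OR(n2, in3) = OR(0, 0) = 0
n4 = OR(in0, n3) = OR(1, 0) = 1
n5 = AND(n4, n1) = AND(1, 1) = 1
n6 = AND(n5, n1) = AND(1, 1) = 1
n7 = NOT(n6) = NOT 1 = 0
n8 = NOT(n7) = NOT 0 = 1
So n8 = 1 as required.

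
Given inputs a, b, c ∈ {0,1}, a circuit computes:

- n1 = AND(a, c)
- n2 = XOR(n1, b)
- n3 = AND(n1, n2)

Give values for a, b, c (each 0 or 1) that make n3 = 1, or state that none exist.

n3 = AND(n1, n2) must be 1, so both n1 = 1 and n2 = 1.
Check with a=1 b=0 c=1:
n1 = AND(a, c) = AND(1, 1) = 1
n2 = XOR(n1, b) = XOR(1, 0) = 1
n3 = AND(n1, n2) = AND(1, 1) = 1
So n3 = 1 as required.

a=1 b=0 c=1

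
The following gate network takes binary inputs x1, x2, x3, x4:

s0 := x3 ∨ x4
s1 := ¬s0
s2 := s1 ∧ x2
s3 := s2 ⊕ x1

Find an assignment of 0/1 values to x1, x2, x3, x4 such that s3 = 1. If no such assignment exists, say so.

x1=1, x2=0, x3=0, x4=0

s3 = s2 ⊕ x1 must be 1, so s2 and x1 differ.
Check with x1=1, x2=0, x3=0, x4=0:
s0 = x3 ∨ x4 = 0 ∨ 0 = 0
s1 = ¬s0 = ¬0 = 1
s2 = s1 ∧ x2 = 1 ∧ 0 = 0
s3 = s2 ⊕ x1 = 0 ⊕ 1 = 1
So s3 = 1 as required.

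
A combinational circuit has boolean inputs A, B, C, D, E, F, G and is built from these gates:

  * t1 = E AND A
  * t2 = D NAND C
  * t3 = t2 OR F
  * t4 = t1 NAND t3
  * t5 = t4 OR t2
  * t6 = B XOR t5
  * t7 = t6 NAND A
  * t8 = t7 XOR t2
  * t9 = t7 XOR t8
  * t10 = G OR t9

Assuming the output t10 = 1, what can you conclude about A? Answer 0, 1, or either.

either

Both values of A occur among assignments with t10 = 1:
  A=0: A=0, B=0, C=0, D=0, E=0, F=0, G=0
  A=1: A=1, B=0, C=0, D=0, E=0, F=0, G=0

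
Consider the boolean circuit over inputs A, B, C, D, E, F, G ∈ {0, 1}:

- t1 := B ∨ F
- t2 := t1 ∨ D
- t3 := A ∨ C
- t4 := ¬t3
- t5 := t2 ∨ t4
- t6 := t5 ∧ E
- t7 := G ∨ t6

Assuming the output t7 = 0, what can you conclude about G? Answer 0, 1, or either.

t7 = G ∨ t6 must be 0, so both G = 0 and t6 = 0.
t6 = t5 ∧ E must be 0, so at least one of t5, E is 0.
Every assignment with t7 = 0 has G = 0; there are 35 such assignment(s).

0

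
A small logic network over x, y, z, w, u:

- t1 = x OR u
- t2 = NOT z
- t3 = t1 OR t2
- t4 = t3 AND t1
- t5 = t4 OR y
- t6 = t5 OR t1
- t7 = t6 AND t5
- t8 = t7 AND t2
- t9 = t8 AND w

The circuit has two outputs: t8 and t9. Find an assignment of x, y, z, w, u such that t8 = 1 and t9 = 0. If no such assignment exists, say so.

Check with x=1, y=0, z=0, w=0, u=1:
t1 = x OR u = 1 OR 1 = 1
t2 = NOT z = NOT 0 = 1
t3 = t1 OR t2 = 1 OR 1 = 1
t4 = t3 AND t1 = 1 AND 1 = 1
t5 = t4 OR y = 1 OR 0 = 1
t6 = t5 OR t1 = 1 OR 1 = 1
t7 = t6 AND t5 = 1 AND 1 = 1
t8 = t7 AND t2 = 1 AND 1 = 1
t9 = t8 AND w = 1 AND 0 = 0
So t8 = 1 and t9 = 0.

x=1, y=0, z=0, w=0, u=1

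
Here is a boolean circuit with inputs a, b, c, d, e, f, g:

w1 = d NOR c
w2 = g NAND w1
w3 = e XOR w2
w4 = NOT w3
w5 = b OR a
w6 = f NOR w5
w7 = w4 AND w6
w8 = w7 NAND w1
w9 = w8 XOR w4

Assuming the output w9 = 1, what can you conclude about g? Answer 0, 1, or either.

either

Both values of g occur among assignments with w9 = 1:
  g=0: a=0, b=0, c=0, d=0, e=0, f=0, g=0
  g=1: a=0, b=0, c=0, d=0, e=0, f=0, g=1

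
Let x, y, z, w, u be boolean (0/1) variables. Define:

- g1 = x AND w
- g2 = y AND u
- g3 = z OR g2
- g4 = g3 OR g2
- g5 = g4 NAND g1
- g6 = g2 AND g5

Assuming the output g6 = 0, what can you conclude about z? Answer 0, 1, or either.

Both values of z occur among assignments with g6 = 0:
  z=0: x=0, y=0, z=0, w=0, u=0
  z=1: x=0, y=0, z=1, w=0, u=0

either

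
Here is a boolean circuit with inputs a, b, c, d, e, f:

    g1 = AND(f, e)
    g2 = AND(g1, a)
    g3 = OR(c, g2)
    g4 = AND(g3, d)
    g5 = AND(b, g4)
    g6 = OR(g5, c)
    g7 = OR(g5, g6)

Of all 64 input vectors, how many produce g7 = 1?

33

g7 = OR(g5, g6) must be 1, so at least one of g5, g6 is 1.
Enumerating the 64 input combinations, 33 give g7 = 1 and 31 give g7 = 0.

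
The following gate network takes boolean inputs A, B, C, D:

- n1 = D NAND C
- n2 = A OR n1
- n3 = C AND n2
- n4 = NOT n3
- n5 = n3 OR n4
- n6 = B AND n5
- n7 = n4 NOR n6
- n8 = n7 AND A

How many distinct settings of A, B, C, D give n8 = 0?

14

n8 = n7 AND A must be 0, so at least one of n7, A is 0.
Enumerating the 16 input combinations, 14 give n8 = 0 and 2 give n8 = 1.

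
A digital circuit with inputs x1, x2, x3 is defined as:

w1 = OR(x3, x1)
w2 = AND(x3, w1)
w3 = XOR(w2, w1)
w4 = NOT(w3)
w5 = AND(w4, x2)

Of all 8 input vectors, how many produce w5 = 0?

w5 = AND(w4, x2) must be 0, so at least one of w4, x2 is 0.
Satisfying assignments:
  x1=0, x2=0, x3=0
  x1=0, x2=0, x3=1
  x1=1, x2=0, x3=0
  x1=1, x2=0, x3=1
  x1=1, x2=1, x3=0

5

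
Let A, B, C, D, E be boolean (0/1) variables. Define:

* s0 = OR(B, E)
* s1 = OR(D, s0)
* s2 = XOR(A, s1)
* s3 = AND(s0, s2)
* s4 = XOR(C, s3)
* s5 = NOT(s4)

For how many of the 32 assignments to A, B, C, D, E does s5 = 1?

16

s5 = NOT(s4) must be 1, so s4 = 0.
Enumerating the 32 input combinations, 16 give s5 = 1 and 16 give s5 = 0.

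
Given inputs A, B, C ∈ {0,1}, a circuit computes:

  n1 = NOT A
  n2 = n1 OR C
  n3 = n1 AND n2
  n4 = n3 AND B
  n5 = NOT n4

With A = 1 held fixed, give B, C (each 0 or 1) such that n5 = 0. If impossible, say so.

With A = 1 fixed, none of the 4 settings of B, C give n5 = 0.
For example, with B=0, C=1:
n1 = NOT A = NOT 1 = 0
n2 = n1 OR C = 0 OR 1 = 1
n3 = n1 AND n2 = 0 AND 1 = 0
n4 = n3 AND B = 0 AND 0 = 0
n5 = NOT n4 = NOT 0 = 1
giving n5 = 1 ≠ 0.

no solution exists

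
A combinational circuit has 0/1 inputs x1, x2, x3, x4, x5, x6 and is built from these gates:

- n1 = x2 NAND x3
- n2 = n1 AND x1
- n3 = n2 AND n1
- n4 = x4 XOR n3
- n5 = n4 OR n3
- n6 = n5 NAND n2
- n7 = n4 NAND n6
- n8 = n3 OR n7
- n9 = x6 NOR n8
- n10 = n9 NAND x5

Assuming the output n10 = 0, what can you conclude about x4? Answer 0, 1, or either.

n10 = n9 NAND x5 must be 0, so both n9 = 1 and x5 = 1.
n9 = x6 NOR n8 must be 1, so both x6 = 0 and n8 = 0.
Every assignment with n10 = 0 has x4 = 1; there are 5 such assignment(s).

1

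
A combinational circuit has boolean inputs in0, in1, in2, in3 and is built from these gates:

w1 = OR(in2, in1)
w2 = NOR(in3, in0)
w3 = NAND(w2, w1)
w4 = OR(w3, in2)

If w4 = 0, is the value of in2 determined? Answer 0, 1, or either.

w4 = OR(w3, in2) must be 0, so both w3 = 0 and in2 = 0.
w3 = NAND(w2, w1) must be 0, so both w2 = 1 and w1 = 1.
Every assignment with w4 = 0 has in2 = 0; there are 1 such assignment(s).
  in0=0, in1=1, in2=0, in3=0

0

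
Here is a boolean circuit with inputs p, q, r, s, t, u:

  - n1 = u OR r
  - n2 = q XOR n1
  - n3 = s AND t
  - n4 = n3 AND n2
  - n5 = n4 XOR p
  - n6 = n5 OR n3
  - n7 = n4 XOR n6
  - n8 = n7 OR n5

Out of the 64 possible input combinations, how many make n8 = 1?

n8 = n7 OR n5 must be 1, so at least one of n7, n5 is 1.
Enumerating the 64 input combinations, 36 give n8 = 1 and 28 give n8 = 0.

36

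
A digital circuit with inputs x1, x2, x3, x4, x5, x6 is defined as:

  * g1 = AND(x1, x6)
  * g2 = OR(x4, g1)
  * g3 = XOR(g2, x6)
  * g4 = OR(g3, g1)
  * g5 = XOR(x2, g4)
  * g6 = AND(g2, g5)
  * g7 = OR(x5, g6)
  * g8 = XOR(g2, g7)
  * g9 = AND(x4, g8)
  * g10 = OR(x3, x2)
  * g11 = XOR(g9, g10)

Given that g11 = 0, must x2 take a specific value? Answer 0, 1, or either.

Both values of x2 occur among assignments with g11 = 0:
  x2=0: x1=0, x2=0, x3=0, x4=0, x5=0, x6=0
  x2=1: x1=0, x2=1, x3=0, x4=1, x5=0, x6=0

either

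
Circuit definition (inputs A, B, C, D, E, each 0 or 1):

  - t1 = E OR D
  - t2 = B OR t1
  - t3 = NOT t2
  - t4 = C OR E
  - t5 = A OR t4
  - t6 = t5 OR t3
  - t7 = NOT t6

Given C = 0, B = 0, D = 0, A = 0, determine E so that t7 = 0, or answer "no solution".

t7 = NOT t6 must be 0, so t6 = 1.
Check with C = 0, B = 0, D = 0, A = 0 and E=1:
t1 = E OR D = 1 OR 0 = 1
t2 = B OR t1 = 0 OR 1 = 1
t3 = NOT t2 = NOT 1 = 0
t4 = C OR E = 0 OR 1 = 1
t5 = A OR t4 = 0 OR 1 = 1
t6 = t5 OR t3 = 1 OR 0 = 1
t7 = NOT t6 = NOT 1 = 0
So t7 = 0.

E=1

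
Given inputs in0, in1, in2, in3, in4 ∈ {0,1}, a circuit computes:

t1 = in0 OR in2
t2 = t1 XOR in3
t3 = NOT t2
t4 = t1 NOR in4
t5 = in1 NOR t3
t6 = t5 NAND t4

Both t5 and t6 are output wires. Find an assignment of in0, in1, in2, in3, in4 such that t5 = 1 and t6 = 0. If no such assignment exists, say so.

Check with in0=0, in1=0, in2=0, in3=1, in4=0:
t1 = in0 OR in2 = 0 OR 0 = 0
t2 = t1 XOR in3 = 0 XOR 1 = 1
t3 = NOT t2 = NOT 1 = 0
t4 = t1 NOR in4 = 0 NOR 0 = 1
t5 = in1 NOR t3 = 0 NOR 0 = 1
t6 = t5 NAND t4 = 1 NAND 1 = 0
So t5 = 1 and t6 = 0.

in0=0, in1=0, in2=0, in3=1, in4=0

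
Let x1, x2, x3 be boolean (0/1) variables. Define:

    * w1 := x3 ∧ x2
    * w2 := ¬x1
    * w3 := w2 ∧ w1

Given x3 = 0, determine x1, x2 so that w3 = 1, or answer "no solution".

no solution exists

With x3 = 0 fixed, none of the 4 settings of x1, x2 give w3 = 1.
For example, with x1=0, x2=0:
w1 = x3 ∧ x2 = 0 ∧ 0 = 0
w2 = ¬x1 = ¬0 = 1
w3 = w2 ∧ w1 = 1 ∧ 0 = 0
giving w3 = 0 ≠ 1.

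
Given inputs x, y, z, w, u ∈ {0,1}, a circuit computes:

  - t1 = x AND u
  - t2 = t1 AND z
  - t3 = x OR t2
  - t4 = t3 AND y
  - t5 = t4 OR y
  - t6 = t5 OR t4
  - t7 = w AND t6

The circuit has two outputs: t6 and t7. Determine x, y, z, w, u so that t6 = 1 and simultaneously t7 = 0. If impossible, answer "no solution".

x=0 y=1 z=1 w=0 u=0

Check with x=0 y=1 z=1 w=0 u=0:
t1 = x AND u = 0 AND 0 = 0
t2 = t1 AND z = 0 AND 1 = 0
t3 = x OR t2 = 0 OR 0 = 0
t4 = t3 AND y = 0 AND 1 = 0
t5 = t4 OR y = 0 OR 1 = 1
t6 = t5 OR t4 = 1 OR 0 = 1
t7 = w AND t6 = 0 AND 1 = 0
So t6 = 1 and t7 = 0.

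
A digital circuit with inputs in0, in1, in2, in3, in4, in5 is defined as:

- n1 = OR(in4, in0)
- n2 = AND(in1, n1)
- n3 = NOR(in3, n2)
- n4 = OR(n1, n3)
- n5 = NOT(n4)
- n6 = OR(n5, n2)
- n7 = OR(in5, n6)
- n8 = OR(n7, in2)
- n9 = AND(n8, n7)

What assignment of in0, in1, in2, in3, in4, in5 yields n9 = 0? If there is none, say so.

Check with in0=1, in1=0, in2=0, in3=1, in4=1, in5=0:
n1 = OR(in4, in0) = OR(1, 1) = 1
n2 = AND(in1, n1) = AND(0, 1) = 0
n3 = NOR(in3, n2) = NOR(1, 0) = 0
n4 = OR(n1, n3) = OR(1, 0) = 1
n5 = NOT(n4) = NOT 1 = 0
n6 = OR(n5, n2) = OR(0, 0) = 0
n7 = OR(in5, n6) = OR(0, 0) = 0
n8 = OR(n7, in2) = OR(0, 0) = 0
n9 = AND(n8, n7) = AND(0, 0) = 0
So n9 = 0 as required.

in0=1, in1=0, in2=0, in3=1, in4=1, in5=0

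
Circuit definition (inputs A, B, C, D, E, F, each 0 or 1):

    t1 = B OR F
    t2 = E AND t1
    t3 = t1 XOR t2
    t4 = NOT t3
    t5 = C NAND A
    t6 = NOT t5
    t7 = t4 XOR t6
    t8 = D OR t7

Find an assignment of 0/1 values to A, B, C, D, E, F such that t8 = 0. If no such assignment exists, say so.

Check with A=1 B=0 C=1 D=0 E=1 F=0:
t1 = B OR F = 0 OR 0 = 0
t2 = E AND t1 = 1 AND 0 = 0
t3 = t1 XOR t2 = 0 XOR 0 = 0
t4 = NOT t3 = NOT 0 = 1
t5 = C NAND A = 1 NAND 1 = 0
t6 = NOT t5 = NOT 0 = 1
t7 = t4 XOR t6 = 1 XOR 1 = 0
t8 = D OR t7 = 0 OR 0 = 0
So t8 = 0 as required.

A=1 B=0 C=1 D=0 E=1 F=0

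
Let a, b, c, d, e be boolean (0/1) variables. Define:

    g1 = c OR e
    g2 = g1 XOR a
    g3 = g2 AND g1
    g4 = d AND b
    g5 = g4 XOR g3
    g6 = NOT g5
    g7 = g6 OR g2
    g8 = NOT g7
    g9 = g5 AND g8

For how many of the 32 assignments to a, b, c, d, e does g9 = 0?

g9 = g5 AND g8 must be 0, so at least one of g5, g8 is 0.
Enumerating the 32 input combinations, 28 give g9 = 0 and 4 give g9 = 1.

28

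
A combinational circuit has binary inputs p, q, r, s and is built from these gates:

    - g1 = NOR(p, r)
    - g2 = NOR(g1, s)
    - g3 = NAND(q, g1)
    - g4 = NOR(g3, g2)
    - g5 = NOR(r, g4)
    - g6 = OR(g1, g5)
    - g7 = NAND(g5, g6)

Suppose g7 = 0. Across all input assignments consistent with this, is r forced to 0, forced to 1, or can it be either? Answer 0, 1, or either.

g7 = NAND(g5, g6) must be 0, so both g5 = 1 and g6 = 1.
g5 = NOR(r, g4) must be 1, so both r = 0 and g4 = 0.
Every assignment with g7 = 0 has r = 0; there are 6 such assignment(s).

0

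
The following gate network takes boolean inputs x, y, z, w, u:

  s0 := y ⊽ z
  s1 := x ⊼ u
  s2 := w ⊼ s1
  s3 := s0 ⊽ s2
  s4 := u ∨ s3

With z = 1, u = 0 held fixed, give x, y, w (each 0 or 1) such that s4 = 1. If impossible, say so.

x=1 y=0 w=1

Check with z = 1, u = 0 and x=1, y=0, w=1:
s0 = y ⊽ z = 0 ⊽ 1 = 0
s1 = x ⊼ u = 1 ⊼ 0 = 1
s2 = w ⊼ s1 = 1 ⊼ 1 = 0
s3 = s0 ⊽ s2 = 0 ⊽ 0 = 1
s4 = u ∨ s3 = 0 ∨ 1 = 1
So s4 = 1.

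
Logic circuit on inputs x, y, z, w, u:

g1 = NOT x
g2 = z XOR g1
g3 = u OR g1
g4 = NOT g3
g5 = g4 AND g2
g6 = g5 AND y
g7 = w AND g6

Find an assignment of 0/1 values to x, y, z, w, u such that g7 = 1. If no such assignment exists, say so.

x=1, y=1, z=1, w=1, u=0

Check with x=1, y=1, z=1, w=1, u=0:
g1 = NOT x = NOT 1 = 0
g2 = z XOR g1 = 1 XOR 0 = 1
g3 = u OR g1 = 0 OR 0 = 0
g4 = NOT g3 = NOT 0 = 1
g5 = g4 AND g2 = 1 AND 1 = 1
g6 = g5 AND y = 1 AND 1 = 1
g7 = w AND g6 = 1 AND 1 = 1
So g7 = 1 as required.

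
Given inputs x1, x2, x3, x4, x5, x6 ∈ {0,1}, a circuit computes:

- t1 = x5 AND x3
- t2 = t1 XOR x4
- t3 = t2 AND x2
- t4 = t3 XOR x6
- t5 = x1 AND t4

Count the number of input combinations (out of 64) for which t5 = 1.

16

t5 = x1 AND t4 must be 1, so both x1 = 1 and t4 = 1.
Enumerating the 64 input combinations, 16 give t5 = 1 and 48 give t5 = 0.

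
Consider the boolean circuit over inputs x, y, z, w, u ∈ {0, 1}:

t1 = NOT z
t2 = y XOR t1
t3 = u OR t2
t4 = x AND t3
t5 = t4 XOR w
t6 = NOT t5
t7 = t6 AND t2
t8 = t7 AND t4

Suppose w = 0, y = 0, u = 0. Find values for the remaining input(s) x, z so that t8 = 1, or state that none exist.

no solution exists

With w = 0, y = 0, u = 0 fixed, none of the 4 settings of x, z give t8 = 1.
For example, with x=0, z=1:
t1 = NOT z = NOT 1 = 0
t2 = y XOR t1 = 0 XOR 0 = 0
t3 = u OR t2 = 0 OR 0 = 0
t4 = x AND t3 = 0 AND 0 = 0
t5 = t4 XOR w = 0 XOR 0 = 0
t6 = NOT t5 = NOT 0 = 1
t7 = t6 AND t2 = 1 AND 0 = 0
t8 = t7 AND t4 = 0 AND 0 = 0
giving t8 = 0 ≠ 1.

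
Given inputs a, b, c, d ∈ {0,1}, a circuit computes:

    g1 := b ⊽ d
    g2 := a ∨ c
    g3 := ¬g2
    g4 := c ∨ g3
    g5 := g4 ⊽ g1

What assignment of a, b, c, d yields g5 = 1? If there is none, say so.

a=1, b=1, c=0, d=1

Check with a=1, b=1, c=0, d=1:
g1 = b ⊽ d = 1 ⊽ 1 = 0
g2 = a ∨ c = 1 ∨ 0 = 1
g3 = ¬g2 = ¬1 = 0
g4 = c ∨ g3 = 0 ∨ 0 = 0
g5 = g4 ⊽ g1 = 0 ⊽ 0 = 1
So g5 = 1 as required.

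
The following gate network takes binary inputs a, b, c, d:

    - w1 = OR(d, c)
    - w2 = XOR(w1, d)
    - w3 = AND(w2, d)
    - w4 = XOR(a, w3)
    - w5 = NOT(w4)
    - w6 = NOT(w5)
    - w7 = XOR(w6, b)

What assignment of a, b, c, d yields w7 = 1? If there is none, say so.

Check with a=0, b=1, c=0, d=0:
w1 = OR(d, c) = OR(0, 0) = 0
w2 = XOR(w1, d) = XOR(0, 0) = 0
w3 = AND(w2, d) = AND(0, 0) = 0
w4 = XOR(a, w3) = XOR(0, 0) = 0
w5 = NOT(w4) = NOT 0 = 1
w6 = NOT(w5) = NOT 1 = 0
w7 = XOR(w6, b) = XOR(0, 1) = 1
So w7 = 1 as required.

a=0, b=1, c=0, d=0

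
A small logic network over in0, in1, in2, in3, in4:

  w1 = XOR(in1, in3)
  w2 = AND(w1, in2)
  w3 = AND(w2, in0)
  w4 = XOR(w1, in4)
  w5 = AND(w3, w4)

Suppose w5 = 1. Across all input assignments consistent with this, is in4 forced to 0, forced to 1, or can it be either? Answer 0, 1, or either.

0

w5 = AND(w3, w4) must be 1, so both w3 = 1 and w4 = 1.
w3 = AND(w2, in0) must be 1, so both w2 = 1 and in0 = 1.
Every assignment with w5 = 1 has in4 = 0; there are 2 such assignment(s).
  in0=1, in1=0, in2=1, in3=1, in4=0
  in0=1, in1=1, in2=1, in3=0, in4=0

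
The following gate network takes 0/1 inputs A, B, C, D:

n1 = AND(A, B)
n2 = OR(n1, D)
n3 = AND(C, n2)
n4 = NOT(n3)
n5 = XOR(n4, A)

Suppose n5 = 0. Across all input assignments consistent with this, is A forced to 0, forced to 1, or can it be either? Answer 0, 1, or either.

either

Both values of A occur among assignments with n5 = 0:
  A=0: A=0, B=0, C=1, D=1
  A=1: A=1, B=0, C=0, D=0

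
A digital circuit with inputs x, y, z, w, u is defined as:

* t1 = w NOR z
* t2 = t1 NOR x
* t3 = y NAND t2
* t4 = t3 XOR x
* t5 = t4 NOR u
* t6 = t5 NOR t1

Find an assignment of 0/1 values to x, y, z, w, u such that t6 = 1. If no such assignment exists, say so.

t6 = t5 NOR t1 must be 1, so both t5 = 0 and t1 = 0.
t5 = t4 NOR u must be 0, so at least one of t4, u is 1.
t1 = w NOR z must be 0, so at least one of w, z is 1.
Check with x=1, y=0, z=0, w=1, u=1:
t1 = w NOR z = 1 NOR 0 = 0
t2 = t1 NOR x = 0 NOR 1 = 0
t3 = y NAND t2 = 0 NAND 0 = 1
t4 = t3 XOR x = 1 XOR 1 = 0
t5 = t4 NOR u = 0 NOR 1 = 0
t6 = t5 NOR t1 = 0 NOR 0 = 1
So t6 = 1 as required.

x=1, y=0, z=0, w=1, u=1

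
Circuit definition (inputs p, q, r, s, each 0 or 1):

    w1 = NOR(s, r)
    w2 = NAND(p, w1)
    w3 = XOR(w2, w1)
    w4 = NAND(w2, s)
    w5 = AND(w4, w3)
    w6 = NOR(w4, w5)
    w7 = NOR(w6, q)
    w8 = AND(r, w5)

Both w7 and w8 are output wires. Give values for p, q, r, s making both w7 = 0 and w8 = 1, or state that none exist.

p=1, q=1, r=1, s=0

Check with p=1, q=1, r=1, s=0:
w1 = NOR(s, r) = NOR(0, 1) = 0
w2 = NAND(p, w1) = NAND(1, 0) = 1
w3 = XOR(w2, w1) = XOR(1, 0) = 1
w4 = NAND(w2, s) = NAND(1, 0) = 1
w5 = AND(w4, w3) = AND(1, 1) = 1
w6 = NOR(w4, w5) = NOR(1, 1) = 0
w7 = NOR(w6, q) = NOR(0, 1) = 0
w8 = AND(r, w5) = AND(1, 1) = 1
So w7 = 0 and w8 = 1.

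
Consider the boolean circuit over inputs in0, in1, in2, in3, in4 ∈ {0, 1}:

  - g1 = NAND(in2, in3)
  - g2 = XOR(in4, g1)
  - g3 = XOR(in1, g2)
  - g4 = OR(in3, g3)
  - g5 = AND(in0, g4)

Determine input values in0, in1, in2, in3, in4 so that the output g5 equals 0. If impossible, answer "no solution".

g5 = AND(in0, g4) must be 0, so at least one of in0, g4 is 0.
Check with in0=1, in1=1, in2=1, in3=0, in4=0:
g1 = NAND(in2, in3) = NAND(1, 0) = 1
g2 = XOR(in4, g1) = XOR(0, 1) = 1
g3 = XOR(in1, g2) = XOR(1, 1) = 0
g4 = OR(in3, g3) = OR(0, 0) = 0
g5 = AND(in0, g4) = AND(1, 0) = 0
So g5 = 0 as required.

in0=1, in1=1, in2=1, in3=0, in4=0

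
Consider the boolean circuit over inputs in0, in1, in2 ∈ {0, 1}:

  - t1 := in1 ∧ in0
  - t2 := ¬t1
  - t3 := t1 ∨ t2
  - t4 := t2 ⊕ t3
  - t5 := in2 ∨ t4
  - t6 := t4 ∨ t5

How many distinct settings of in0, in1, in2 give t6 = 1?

t6 = t4 ∨ t5 must be 1, so at least one of t4, t5 is 1.
Enumerating the 8 input combinations, 5 give t6 = 1 and 3 give t6 = 0.

5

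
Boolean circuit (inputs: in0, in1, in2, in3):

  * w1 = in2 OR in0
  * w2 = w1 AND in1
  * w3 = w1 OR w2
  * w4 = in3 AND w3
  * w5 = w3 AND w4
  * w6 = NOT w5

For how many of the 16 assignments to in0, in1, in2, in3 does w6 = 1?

w6 = NOT w5 must be 1, so w5 = 0.
w5 = w3 AND w4 must be 0, so at least one of w3, w4 is 0.
Enumerating the 16 input combinations, 10 give w6 = 1 and 6 give w6 = 0.

10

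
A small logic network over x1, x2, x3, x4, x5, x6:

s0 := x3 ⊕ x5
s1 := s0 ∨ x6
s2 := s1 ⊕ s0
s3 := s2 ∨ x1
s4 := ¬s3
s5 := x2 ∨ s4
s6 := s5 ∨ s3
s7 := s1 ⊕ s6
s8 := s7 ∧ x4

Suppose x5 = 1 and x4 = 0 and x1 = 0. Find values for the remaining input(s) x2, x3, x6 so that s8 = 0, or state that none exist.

Check with x5 = 1 and x4 = 0 and x1 = 0 and x2=1, x3=1, x6=1:
s0 = x3 ⊕ x5 = 1 ⊕ 1 = 0
s1 = s0 ∨ x6 = 0 ∨ 1 = 1
s2 = s1 ⊕ s0 = 1 ⊕ 0 = 1
s3 = s2 ∨ x1 = 1 ∨ 0 = 1
s4 = ¬s3 = ¬1 = 0
s5 = x2 ∨ s4 = 1 ∨ 0 = 1
s6 = s5 ∨ s3 = 1 ∨ 1 = 1
s7 = s1 ⊕ s6 = 1 ⊕ 1 = 0
s8 = s7 ∧ x4 = 0 ∧ 0 = 0
So s8 = 0.

x2=1, x3=1, x6=1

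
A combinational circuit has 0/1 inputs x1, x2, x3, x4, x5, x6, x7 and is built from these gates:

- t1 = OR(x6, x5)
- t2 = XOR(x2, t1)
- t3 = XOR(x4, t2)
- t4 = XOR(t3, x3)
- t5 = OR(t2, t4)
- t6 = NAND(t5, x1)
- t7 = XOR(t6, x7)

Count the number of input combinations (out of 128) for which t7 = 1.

t7 = XOR(t6, x7) must be 1, so t6 and x7 differ.
Enumerating the 128 input combinations, 64 give t7 = 1 and 64 give t7 = 0.

64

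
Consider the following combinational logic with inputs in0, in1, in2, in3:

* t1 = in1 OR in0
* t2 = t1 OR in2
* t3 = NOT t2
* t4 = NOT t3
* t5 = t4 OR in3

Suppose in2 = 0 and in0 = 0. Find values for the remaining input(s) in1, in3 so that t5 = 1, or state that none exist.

Check with in2 = 0 and in0 = 0 and in1=1, in3=0:
t1 = in1 OR in0 = 1 OR 0 = 1
t2 = t1 OR in2 = 1 OR 0 = 1
t3 = NOT t2 = NOT 1 = 0
t4 = NOT t3 = NOT 0 = 1
t5 = t4 OR in3 = 1 OR 0 = 1
So t5 = 1.

in1=1, in3=0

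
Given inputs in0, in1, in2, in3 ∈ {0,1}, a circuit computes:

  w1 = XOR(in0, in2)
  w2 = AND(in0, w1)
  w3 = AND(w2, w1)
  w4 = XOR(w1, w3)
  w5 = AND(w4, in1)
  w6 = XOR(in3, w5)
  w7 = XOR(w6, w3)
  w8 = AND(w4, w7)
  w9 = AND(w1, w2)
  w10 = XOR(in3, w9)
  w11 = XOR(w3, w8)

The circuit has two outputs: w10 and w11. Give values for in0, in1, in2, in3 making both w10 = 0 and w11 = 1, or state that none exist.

Check with in0=1 in1=0 in2=0 in3=1:
w1 = XOR(in0, in2) = XOR(1, 0) = 1
w2 = AND(in0, w1) = AND(1, 1) = 1
w3 = AND(w2, w1) = AND(1, 1) = 1
w4 = XOR(w1, w3) = XOR(1, 1) = 0
w5 = AND(w4, in1) = AND(0, 0) = 0
w6 = XOR(in3, w5) = XOR(1, 0) = 1
w7 = XOR(w6, w3) = XOR(1, 1) = 0
w8 = AND(w4, w7) = AND(0, 0) = 0
w9 = AND(w1, w2) = AND(1, 1) = 1
w10 = XOR(in3, w9) = XOR(1, 1) = 0
w11 = XOR(w3, w8) = XOR(1, 0) = 1
So w10 = 0 and w11 = 1.

in0=1 in1=0 in2=0 in3=1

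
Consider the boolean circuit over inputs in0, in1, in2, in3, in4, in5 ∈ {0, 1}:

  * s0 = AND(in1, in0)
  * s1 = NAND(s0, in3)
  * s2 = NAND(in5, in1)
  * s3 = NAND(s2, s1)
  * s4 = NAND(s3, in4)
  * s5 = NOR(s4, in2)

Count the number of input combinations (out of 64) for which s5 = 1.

s5 = NOR(s4, in2) must be 1, so both s4 = 0 and in2 = 0.
Satisfying assignments:
  in0=0, in1=1, in2=0, in3=0, in4=1, in5=1
  in0=0, in1=1, in2=0, in3=1, in4=1, in5=1
  in0=1, in1=1, in2=0, in3=0, in4=1, in5=1
  in0=1, in1=1, in2=0, in3=1, in4=1, in5=0
  in0=1, in1=1, in2=0, in3=1, in4=1, in5=1

5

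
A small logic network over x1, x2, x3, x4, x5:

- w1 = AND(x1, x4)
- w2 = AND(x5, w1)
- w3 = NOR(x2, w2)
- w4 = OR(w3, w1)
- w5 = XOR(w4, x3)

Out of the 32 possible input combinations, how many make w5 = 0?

16

w5 = XOR(w4, x3) must be 0, so w4 and x3 are equal.
Enumerating the 32 input combinations, 16 give w5 = 0 and 16 give w5 = 1.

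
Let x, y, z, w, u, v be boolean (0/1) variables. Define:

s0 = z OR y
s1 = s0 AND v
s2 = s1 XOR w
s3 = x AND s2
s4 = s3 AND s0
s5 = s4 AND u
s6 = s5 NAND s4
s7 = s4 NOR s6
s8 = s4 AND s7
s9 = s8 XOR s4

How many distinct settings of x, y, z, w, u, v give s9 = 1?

s9 = s8 XOR s4 must be 1, so s8 and s4 differ.
Enumerating the 64 input combinations, 12 give s9 = 1 and 52 give s9 = 0.

12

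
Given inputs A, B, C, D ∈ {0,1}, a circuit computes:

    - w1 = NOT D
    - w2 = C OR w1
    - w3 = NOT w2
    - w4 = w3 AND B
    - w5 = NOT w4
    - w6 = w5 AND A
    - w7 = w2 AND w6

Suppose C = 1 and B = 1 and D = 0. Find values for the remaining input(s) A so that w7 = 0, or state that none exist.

w7 = w2 AND w6 must be 0, so at least one of w2, w6 is 0.
Check with C = 1 and B = 1 and D = 0 and A=0:
w1 = NOT D = NOT 0 = 1
w2 = C OR w1 = 1 OR 1 = 1
w3 = NOT w2 = NOT 1 = 0
w4 = w3 AND B = 0 AND 1 = 0
w5 = NOT w4 = NOT 0 = 1
w6 = w5 AND A = 1 AND 0 = 0
w7 = w2 AND w6 = 1 AND 0 = 0
So w7 = 0.

A=0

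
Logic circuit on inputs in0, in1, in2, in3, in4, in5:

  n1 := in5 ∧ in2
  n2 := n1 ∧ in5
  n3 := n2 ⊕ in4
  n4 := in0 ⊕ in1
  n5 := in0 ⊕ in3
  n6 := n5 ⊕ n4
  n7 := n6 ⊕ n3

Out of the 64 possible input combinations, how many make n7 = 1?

32

n7 = n6 ⊕ n3 must be 1, so n6 and n3 differ.
Enumerating the 64 input combinations, 32 give n7 = 1 and 32 give n7 = 0.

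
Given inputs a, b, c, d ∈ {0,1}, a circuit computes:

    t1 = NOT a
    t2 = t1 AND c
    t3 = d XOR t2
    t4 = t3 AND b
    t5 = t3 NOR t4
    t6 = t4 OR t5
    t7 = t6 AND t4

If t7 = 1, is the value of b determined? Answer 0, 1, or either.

t7 = t6 AND t4 must be 1, so both t6 = 1 and t4 = 1.
t6 = t4 OR t5 must be 1, so at least one of t4, t5 is 1.
t4 = t3 AND b must be 1, so both t3 = 1 and b = 1.
Every assignment with t7 = 1 has b = 1; there are 4 such assignment(s).
  a=0, b=1, c=0, d=1
  a=0, b=1, c=1, d=0
  a=1, b=1, c=0, d=1
  a=1, b=1, c=1, d=1

1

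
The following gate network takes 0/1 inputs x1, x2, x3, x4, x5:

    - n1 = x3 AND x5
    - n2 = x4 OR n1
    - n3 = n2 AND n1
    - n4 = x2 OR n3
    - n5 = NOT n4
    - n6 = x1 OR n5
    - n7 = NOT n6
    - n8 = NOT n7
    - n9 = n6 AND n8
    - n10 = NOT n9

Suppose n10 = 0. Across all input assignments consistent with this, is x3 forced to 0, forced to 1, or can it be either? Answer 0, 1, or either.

Both values of x3 occur among assignments with n10 = 0:
  x3=0: x1=0, x2=0, x3=0, x4=0, x5=0
  x3=1: x1=0, x2=0, x3=1, x4=0, x5=0

either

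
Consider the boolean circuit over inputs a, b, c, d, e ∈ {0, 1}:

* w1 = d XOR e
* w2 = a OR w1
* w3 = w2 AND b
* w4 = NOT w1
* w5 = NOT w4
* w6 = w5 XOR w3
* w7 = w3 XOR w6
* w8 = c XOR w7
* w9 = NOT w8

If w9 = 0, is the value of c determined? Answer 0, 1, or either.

either

Both values of c occur among assignments with w9 = 0:
  c=0: a=0, b=0, c=0, d=0, e=1
  c=1: a=0, b=0, c=1, d=0, e=0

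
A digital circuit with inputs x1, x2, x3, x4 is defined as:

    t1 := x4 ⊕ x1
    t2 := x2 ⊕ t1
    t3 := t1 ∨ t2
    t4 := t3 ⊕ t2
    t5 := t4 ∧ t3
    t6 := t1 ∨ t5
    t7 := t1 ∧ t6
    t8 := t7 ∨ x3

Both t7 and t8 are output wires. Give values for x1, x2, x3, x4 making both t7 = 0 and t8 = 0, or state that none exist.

x1=1, x2=1, x3=0, x4=1

Check with x1=1, x2=1, x3=0, x4=1:
t1 = x4 ⊕ x1 = 1 ⊕ 1 = 0
t2 = x2 ⊕ t1 = 1 ⊕ 0 = 1
t3 = t1 ∨ t2 = 0 ∨ 1 = 1
t4 = t3 ⊕ t2 = 1 ⊕ 1 = 0
t5 = t4 ∧ t3 = 0 ∧ 1 = 0
t6 = t1 ∨ t5 = 0 ∨ 0 = 0
t7 = t1 ∧ t6 = 0 ∧ 0 = 0
t8 = t7 ∨ x3 = 0 ∨ 0 = 0
So t7 = 0 and t8 = 0.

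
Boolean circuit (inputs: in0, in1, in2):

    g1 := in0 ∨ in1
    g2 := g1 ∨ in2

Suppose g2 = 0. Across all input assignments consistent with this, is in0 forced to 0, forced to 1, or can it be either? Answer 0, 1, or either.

g2 = g1 ∨ in2 must be 0, so both g1 = 0 and in2 = 0.
g1 = in0 ∨ in1 must be 0, so both in0 = 0 and in1 = 0.
Every assignment with g2 = 0 has in0 = 0; there are 1 such assignment(s).
  in0=0, in1=0, in2=0

0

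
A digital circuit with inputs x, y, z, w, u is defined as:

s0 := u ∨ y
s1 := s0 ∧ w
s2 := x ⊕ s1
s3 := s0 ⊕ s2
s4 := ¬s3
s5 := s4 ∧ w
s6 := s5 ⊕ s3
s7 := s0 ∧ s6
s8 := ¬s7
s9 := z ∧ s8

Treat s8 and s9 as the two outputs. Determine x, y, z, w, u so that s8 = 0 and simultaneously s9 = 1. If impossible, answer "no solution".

Across all 32 input combinations, none give both s8 = 0 and s9 = 1.

no solution exists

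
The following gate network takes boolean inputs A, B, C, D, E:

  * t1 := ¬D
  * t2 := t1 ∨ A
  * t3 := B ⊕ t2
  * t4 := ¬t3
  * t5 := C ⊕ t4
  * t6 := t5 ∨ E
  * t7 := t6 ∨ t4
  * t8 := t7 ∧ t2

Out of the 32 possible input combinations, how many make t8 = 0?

11

t8 = t7 ∧ t2 must be 0, so at least one of t7, t2 is 0.
Enumerating the 32 input combinations, 11 give t8 = 0 and 21 give t8 = 1.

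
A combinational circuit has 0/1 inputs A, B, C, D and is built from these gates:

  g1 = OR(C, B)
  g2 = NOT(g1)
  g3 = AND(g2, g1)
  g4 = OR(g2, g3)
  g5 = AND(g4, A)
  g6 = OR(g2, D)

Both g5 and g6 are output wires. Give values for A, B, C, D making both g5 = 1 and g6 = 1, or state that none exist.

Check with A=1, B=0, C=0, D=0:
g1 = OR(C, B) = OR(0, 0) = 0
g2 = NOT(g1) = NOT 0 = 1
g3 = AND(g2, g1) = AND(1, 0) = 0
g4 = OR(g2, g3) = OR(1, 0) = 1
g5 = AND(g4, A) = AND(1, 1) = 1
g6 = OR(g2, D) = OR(1, 0) = 1
So g5 = 1 and g6 = 1.

A=1, B=0, C=0, D=0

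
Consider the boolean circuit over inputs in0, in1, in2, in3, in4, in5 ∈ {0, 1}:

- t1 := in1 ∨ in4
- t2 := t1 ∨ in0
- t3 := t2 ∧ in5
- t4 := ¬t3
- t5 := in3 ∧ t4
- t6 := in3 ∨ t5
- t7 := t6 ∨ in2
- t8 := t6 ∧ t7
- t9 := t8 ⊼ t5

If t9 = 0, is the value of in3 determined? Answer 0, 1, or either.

1

t9 = t8 ⊼ t5 must be 0, so both t8 = 1 and t5 = 1.
t8 = t6 ∧ t7 must be 1, so both t6 = 1 and t7 = 1.
t5 = in3 ∧ t4 must be 1, so both in3 = 1 and t4 = 1.
Every assignment with t9 = 0 has in3 = 1; there are 18 such assignment(s).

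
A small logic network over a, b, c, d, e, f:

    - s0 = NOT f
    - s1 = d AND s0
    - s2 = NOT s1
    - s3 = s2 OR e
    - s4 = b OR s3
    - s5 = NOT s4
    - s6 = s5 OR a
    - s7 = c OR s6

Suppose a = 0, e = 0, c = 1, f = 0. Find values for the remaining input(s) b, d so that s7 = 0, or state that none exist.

no solution exists

With a = 0, e = 0, c = 1, f = 0 fixed, none of the 4 settings of b, d give s7 = 0.
For example, with b=1, d=0:
s0 = NOT f = NOT 0 = 1
s1 = d AND s0 = 0 AND 1 = 0
s2 = NOT s1 = NOT 0 = 1
s3 = s2 OR e = 1 OR 0 = 1
s4 = b OR s3 = 1 OR 1 = 1
s5 = NOT s4 = NOT 1 = 0
s6 = s5 OR a = 0 OR 0 = 0
s7 = c OR s6 = 1 OR 0 = 1
giving s7 = 1 ≠ 0.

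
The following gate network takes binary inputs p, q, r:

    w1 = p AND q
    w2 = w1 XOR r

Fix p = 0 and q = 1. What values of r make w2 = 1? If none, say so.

r=1

Check with p = 0 and q = 1 and r=1:
w1 = p AND q = 0 AND 1 = 0
w2 = w1 XOR r = 0 XOR 1 = 1
So w2 = 1.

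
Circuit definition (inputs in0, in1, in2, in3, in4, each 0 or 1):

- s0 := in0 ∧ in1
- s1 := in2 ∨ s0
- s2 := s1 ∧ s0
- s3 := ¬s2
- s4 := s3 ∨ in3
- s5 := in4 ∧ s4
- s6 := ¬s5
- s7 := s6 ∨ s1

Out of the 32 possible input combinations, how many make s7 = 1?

s7 = s6 ∨ s1 must be 1, so at least one of s6, s1 is 1.
Enumerating the 32 input combinations, 26 give s7 = 1 and 6 give s7 = 0.

26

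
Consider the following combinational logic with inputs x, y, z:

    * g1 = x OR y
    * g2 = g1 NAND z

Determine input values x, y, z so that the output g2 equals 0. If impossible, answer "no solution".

g2 = g1 NAND z must be 0, so both g1 = 1 and z = 1.
g1 = x OR y must be 1, so at least one of x, y is 1.
Check with x=1, y=1, z=1:
g1 = x OR y = 1 OR 1 = 1
g2 = g1 NAND z = 1 NAND 1 = 0
So g2 = 0 as required.

x=1, y=1, z=1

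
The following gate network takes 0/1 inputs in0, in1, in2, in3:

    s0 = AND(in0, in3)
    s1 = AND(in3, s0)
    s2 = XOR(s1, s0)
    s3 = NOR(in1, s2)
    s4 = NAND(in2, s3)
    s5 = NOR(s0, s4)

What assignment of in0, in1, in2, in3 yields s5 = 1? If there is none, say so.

in0=0, in1=0, in2=1, in3=1

s5 = NOR(s0, s4) must be 1, so both s0 = 0 and s4 = 0.
s0 = AND(in0, in3) must be 0, so at least one of in0, in3 is 0.
Check with in0=0, in1=0, in2=1, in3=1:
s0 = AND(in0, in3) = AND(0, 1) = 0
s1 = AND(in3, s0) = AND(1, 0) = 0
s2 = XOR(s1, s0) = XOR(0, 0) = 0
s3 = NOR(in1, s2) = NOR(0, 0) = 1
s4 = NAND(in2, s3) = NAND(1, 1) = 0
s5 = NOR(s0, s4) = NOR(0, 0) = 1
So s5 = 1 as required.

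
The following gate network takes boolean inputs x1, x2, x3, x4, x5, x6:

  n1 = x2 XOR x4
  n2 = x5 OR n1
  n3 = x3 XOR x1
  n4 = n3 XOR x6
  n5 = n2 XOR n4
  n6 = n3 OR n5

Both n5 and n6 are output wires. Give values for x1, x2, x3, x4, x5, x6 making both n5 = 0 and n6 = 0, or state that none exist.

x1=1, x2=0, x3=1, x4=1, x5=0, x6=1

Check with x1=1, x2=0, x3=1, x4=1, x5=0, x6=1:
n1 = x2 XOR x4 = 0 XOR 1 = 1
n2 = x5 OR n1 = 0 OR 1 = 1
n3 = x3 XOR x1 = 1 XOR 1 = 0
n4 = n3 XOR x6 = 0 XOR 1 = 1
n5 = n2 XOR n4 = 1 XOR 1 = 0
n6 = n3 OR n5 = 0 OR 0 = 0
So n5 = 0 and n6 = 0.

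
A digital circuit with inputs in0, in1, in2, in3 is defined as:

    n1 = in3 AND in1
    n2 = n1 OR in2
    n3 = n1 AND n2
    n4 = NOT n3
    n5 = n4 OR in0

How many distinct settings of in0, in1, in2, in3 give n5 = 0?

n5 = n4 OR in0 must be 0, so both n4 = 0 and in0 = 0.
Satisfying assignments:
  in0=0, in1=1, in2=0, in3=1
  in0=0, in1=1, in2=1, in3=1

2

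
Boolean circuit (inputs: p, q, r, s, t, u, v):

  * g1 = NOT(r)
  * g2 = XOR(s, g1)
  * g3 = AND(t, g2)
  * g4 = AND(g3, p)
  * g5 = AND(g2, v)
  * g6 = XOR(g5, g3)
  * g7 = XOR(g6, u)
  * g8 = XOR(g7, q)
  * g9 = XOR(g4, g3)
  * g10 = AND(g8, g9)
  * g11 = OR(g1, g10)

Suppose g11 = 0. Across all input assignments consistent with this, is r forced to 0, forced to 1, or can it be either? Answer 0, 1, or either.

g11 = OR(g1, g10) must be 0, so both g1 = 0 and g10 = 0.
g1 = NOT(r) must be 0, so r = 1.
Every assignment with g11 = 0 has r = 1; there are 60 such assignment(s).

1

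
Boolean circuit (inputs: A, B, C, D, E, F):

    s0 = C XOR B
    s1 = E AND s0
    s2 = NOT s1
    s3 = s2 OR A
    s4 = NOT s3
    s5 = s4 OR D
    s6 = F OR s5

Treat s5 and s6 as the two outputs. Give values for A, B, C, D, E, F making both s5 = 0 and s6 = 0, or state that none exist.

A=1, B=1, C=1, D=0, E=0, F=0

Check with A=1, B=1, C=1, D=0, E=0, F=0:
s0 = C XOR B = 1 XOR 1 = 0
s1 = E AND s0 = 0 AND 0 = 0
s2 = NOT s1 = NOT 0 = 1
s3 = s2 OR A = 1 OR 1 = 1
s4 = NOT s3 = NOT 1 = 0
s5 = s4 OR D = 0 OR 0 = 0
s6 = F OR s5 = 0 OR 0 = 0
So s5 = 0 and s6 = 0.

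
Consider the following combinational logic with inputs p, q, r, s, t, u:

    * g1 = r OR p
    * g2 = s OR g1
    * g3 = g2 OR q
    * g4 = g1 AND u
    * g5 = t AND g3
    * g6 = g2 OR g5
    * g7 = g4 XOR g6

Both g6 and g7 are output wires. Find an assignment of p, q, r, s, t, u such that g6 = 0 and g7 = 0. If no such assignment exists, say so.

Check with p=0, q=0, r=0, s=0, t=1, u=1:
g1 = r OR p = 0 OR 0 = 0
g2 = s OR g1 = 0 OR 0 = 0
g3 = g2 OR q = 0 OR 0 = 0
g4 = g1 AND u = 0 AND 1 = 0
g5 = t AND g3 = 1 AND 0 = 0
g6 = g2 OR g5 = 0 OR 0 = 0
g7 = g4 XOR g6 = 0 XOR 0 = 0
So g6 = 0 and g7 = 0.

p=0, q=0, r=0, s=0, t=1, u=1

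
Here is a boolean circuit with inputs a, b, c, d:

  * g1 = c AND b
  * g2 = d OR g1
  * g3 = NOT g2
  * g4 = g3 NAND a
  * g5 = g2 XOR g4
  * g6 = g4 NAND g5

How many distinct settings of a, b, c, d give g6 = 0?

g6 = g4 NAND g5 must be 0, so both g4 = 1 and g5 = 1.
g4 = g3 NAND a must be 1, so at least one of g3, a is 0.
g5 = g2 XOR g4 must be 1, so g2 and g4 differ.
Satisfying assignments:
  a=0, b=0, c=0, d=0
  a=0, b=0, c=1, d=0
  a=0, b=1, c=0, d=0

3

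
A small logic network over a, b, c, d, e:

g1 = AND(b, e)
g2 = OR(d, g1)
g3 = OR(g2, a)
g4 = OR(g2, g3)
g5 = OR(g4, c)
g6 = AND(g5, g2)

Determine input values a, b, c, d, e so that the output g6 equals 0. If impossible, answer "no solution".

a=0 b=0 c=1 d=0 e=1

g6 = AND(g5, g2) must be 0, so at least one of g5, g2 is 0.
Check with a=0 b=0 c=1 d=0 e=1:
g1 = AND(b, e) = AND(0, 1) = 0
g2 = OR(d, g1) = OR(0, 0) = 0
g3 = OR(g2, a) = OR(0, 0) = 0
g4 = OR(g2, g3) = OR(0, 0) = 0
g5 = OR(g4, c) = OR(0, 1) = 1
g6 = AND(g5, g2) = AND(1, 0) = 0
So g6 = 0 as required.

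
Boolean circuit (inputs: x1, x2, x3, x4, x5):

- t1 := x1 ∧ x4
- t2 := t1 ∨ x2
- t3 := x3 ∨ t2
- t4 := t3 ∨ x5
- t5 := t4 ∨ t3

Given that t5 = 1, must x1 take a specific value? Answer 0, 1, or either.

either

Both values of x1 occur among assignments with t5 = 1:
  x1=0: x1=0, x2=0, x3=0, x4=0, x5=1
  x1=1: x1=1, x2=0, x3=0, x4=0, x5=1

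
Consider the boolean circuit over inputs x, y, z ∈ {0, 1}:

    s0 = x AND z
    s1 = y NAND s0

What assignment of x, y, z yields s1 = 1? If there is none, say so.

x=0, y=1, z=1

Check with x=0, y=1, z=1:
s0 = x AND z = 0 AND 1 = 0
s1 = y NAND s0 = 1 NAND 0 = 1
So s1 = 1 as required.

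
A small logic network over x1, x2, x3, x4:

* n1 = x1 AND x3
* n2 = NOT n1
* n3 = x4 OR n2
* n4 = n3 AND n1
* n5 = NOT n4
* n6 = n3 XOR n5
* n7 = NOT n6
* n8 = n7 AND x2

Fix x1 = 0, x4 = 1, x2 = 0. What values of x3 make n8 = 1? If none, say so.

With x1 = 0, x4 = 1, x2 = 0 fixed, none of the 2 settings of x3 give n8 = 1.
For example, with x3=0:
n1 = x1 AND x3 = 0 AND 0 = 0
n2 = NOT n1 = NOT 0 = 1
n3 = x4 OR n2 = 1 OR 1 = 1
n4 = n3 AND n1 = 1 AND 0 = 0
n5 = NOT n4 = NOT 0 = 1
n6 = n3 XOR n5 = 1 XOR 1 = 0
n7 = NOT n6 = NOT 0 = 1
n8 = n7 AND x2 = 1 AND 0 = 0
giving n8 = 0 ≠ 1.

no solution exists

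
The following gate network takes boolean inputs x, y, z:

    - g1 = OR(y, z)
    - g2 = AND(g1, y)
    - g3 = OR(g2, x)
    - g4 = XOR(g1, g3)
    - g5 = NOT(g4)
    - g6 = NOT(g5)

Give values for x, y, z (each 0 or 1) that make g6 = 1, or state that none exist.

x=0 y=0 z=1

Check with x=0 y=0 z=1:
g1 = OR(y, z) = OR(0, 1) = 1
g2 = AND(g1, y) = AND(1, 0) = 0
g3 = OR(g2, x) = OR(0, 0) = 0
g4 = XOR(g1, g3) = XOR(1, 0) = 1
g5 = NOT(g4) = NOT 1 = 0
g6 = NOT(g5) = NOT 0 = 1
So g6 = 1 as required.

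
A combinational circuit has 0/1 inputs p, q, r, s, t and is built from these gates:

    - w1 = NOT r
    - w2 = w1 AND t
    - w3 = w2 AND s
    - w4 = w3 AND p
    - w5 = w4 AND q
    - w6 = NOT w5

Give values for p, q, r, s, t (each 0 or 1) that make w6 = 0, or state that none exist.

w6 = NOT w5 must be 0, so w5 = 1.
w5 = w4 AND q must be 1, so both w4 = 1 and q = 1.
Check with p=1, q=1, r=0, s=1, t=1:
w1 = NOT r = NOT 0 = 1
w2 = w1 AND t = 1 AND 1 = 1
w3 = w2 AND s = 1 AND 1 = 1
w4 = w3 AND p = 1 AND 1 = 1
w5 = w4 AND q = 1 AND 1 = 1
w6 = NOT w5 = NOT 1 = 0
So w6 = 0 as required.

p=1, q=1, r=0, s=1, t=1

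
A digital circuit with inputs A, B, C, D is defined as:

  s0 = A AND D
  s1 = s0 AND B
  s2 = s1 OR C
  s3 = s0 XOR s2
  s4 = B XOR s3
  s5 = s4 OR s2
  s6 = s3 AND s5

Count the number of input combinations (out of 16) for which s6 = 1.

s6 = s3 AND s5 must be 1, so both s3 = 1 and s5 = 1.
s3 = s0 XOR s2 must be 1, so s0 and s2 differ.
s5 = s4 OR s2 must be 1, so at least one of s4, s2 is 1.
Enumerating the 16 input combinations, 7 give s6 = 1 and 9 give s6 = 0.

7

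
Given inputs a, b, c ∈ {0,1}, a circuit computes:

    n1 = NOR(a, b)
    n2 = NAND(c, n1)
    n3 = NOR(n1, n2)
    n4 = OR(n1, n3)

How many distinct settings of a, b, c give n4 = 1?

n4 = OR(n1, n3) must be 1, so at least one of n1, n3 is 1.
Satisfying assignments:
  a=0, b=0, c=0
  a=0, b=0, c=1

2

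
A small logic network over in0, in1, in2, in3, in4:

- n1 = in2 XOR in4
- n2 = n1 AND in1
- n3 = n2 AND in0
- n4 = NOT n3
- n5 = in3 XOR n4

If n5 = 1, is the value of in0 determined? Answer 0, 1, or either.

either

Both values of in0 occur among assignments with n5 = 1:
  in0=0: in0=0, in1=0, in2=0, in3=0, in4=0
  in0=1: in0=1, in1=0, in2=0, in3=0, in4=0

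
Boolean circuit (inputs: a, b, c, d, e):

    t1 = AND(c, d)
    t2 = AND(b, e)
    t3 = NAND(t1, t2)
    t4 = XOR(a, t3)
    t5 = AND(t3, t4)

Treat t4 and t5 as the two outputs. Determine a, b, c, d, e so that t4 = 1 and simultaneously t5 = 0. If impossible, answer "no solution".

Check with a=1, b=1, c=1, d=1, e=1:
t1 = AND(c, d) = AND(1, 1) = 1
t2 = AND(b, e) = AND(1, 1) = 1
t3 = NAND(t1, t2) = NAND(1, 1) = 0
t4 = XOR(a, t3) = XOR(1, 0) = 1
t5 = AND(t3, t4) = AND(0, 1) = 0
So t4 = 1 and t5 = 0.

a=1, b=1, c=1, d=1, e=1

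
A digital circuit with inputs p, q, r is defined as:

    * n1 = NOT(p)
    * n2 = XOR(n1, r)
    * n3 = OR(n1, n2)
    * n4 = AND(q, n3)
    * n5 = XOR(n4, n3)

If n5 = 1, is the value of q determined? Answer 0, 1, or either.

0

n5 = XOR(n4, n3) must be 1, so n4 and n3 differ.
Every assignment with n5 = 1 has q = 0; there are 3 such assignment(s).
  p=0, q=0, r=0
  p=0, q=0, r=1
  p=1, q=0, r=1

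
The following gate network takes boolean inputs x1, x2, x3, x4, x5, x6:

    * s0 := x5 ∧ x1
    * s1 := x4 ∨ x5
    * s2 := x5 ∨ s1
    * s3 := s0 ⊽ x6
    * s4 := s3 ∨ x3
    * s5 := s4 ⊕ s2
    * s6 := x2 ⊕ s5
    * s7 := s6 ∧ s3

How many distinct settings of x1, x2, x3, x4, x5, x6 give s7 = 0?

s7 = s6 ∧ s3 must be 0, so at least one of s6, s3 is 0.
Enumerating the 64 input combinations, 52 give s7 = 0 and 12 give s7 = 1.

52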